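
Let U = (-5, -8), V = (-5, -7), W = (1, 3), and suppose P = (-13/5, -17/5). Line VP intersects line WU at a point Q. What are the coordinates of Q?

(-2, -5/2)

Barycentric coordinates of P with respect to UVW: (2/5, 1/5, 2/5).
On side WU the V-coordinate is zero; dropping P's V-weight 1/5 and renormalizing the remaining 2/5 : 2/5 gives weights 1/2, 1/2 on W, U.
Q = (1/2)·(1, 3) + (1/2)·(-5, -8) = (-2, -5/2).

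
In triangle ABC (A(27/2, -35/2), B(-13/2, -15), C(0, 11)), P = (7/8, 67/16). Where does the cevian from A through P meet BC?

(-13/14, 51/7)

Barycentric coordinates of P with respect to ABC: (1/8, 1/8, 3/4).
On side BC the A-coordinate is zero; dropping P's A-weight 1/8 and renormalizing the remaining 1/8 : 3/4 gives weights 1/7, 6/7 on B, C.
Q = (1/7)·(-13/2, -15) + (6/7)·(0, 11) = (-13/14, 51/7).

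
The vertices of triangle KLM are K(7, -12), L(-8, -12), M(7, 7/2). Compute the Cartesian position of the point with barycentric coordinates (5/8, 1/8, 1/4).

(41/8, -65/8)

N = (5/8)·K + (1/8)·L + (1/4)·M.
x-coordinate: (5/8)·7 + (1/8)·(-8) + (1/4)·7 = 41/8.
y-coordinate: (5/8)·(-12) + (1/8)·(-12) + (1/4)·(7/2) = -65/8.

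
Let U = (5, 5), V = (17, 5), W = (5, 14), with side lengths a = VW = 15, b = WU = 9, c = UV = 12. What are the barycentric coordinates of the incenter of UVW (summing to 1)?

The incenter has barycentric coordinates proportional to the opposite side lengths: (15 : 9 : 12).
Normalizing by 15+9+12 = 36 gives (5/12, 1/4, 1/3).

(5/12, 1/4, 1/3)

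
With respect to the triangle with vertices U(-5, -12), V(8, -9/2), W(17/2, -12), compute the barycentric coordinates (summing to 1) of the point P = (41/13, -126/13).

Signed area of the reference triangle: [UVW] = ½·((-5)·(-9/2−(-12)) + 8·(-12−(-12)) + (17/2)·(-12−(-9/2))) = ½·(-75/2 + 0 − 255/4) = -405/8.
[PVW] = ½·((41/13)·(-9/2−(-12)) + 8·(-12−(-126/13)) + (17/2)·(-126/13−(-9/2))) = ½·(615/26 − 240/13 − 2295/52) = -2025/104, so the U-coordinate is (-2025/104)/(-405/8) = 5/13.
[UPW] = ½·((-5)·(-126/13−(-12)) + (41/13)·(-12−(-12)) + (17/2)·(-12−(-126/13))) = ½·(-150/13 + 0 − 255/13) = -405/26, so the V-coordinate is 4/13.
[UVP] = ½·((-5)·(-9/2−(-126/13)) + 8·(-126/13−(-12)) + (41/13)·(-12−(-9/2))) = ½·(-675/26 + 240/13 − 615/26) = -405/26, so the W-coordinate is 4/13.
Check: 5/13 + 4/13 + 4/13 = 1.

(5/13, 4/13, 4/13)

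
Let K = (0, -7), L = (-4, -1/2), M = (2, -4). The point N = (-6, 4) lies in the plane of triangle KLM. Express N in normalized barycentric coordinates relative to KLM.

(-4/5, 8/5, 1/5)

Signed area of the reference triangle: [KLM] = ½·(0·(-1/2−(-4)) + (-4)·(-4−(-7)) + 2·(-7−(-1/2))) = ½·(0 − 12 − 13) = -25/2.
[NLM] = ½·((-6)·(-1/2−(-4)) + (-4)·(-4−4) + 2·(4−(-1/2))) = ½·(-21 + 32 + 9) = 10, so the K-coordinate is 10/(-25/2) = -4/5.
[KNM] = ½·(0·(4−(-4)) + (-6)·(-4−(-7)) + 2·(-7−4)) = ½·(0 − 18 − 22) = -20, so the L-coordinate is 8/5.
[KLN] = ½·(0·(-1/2−4) + (-4)·(4−(-7)) + (-6)·(-7−(-1/2))) = ½·(0 − 44 + 39) = -5/2, so the M-coordinate is 1/5.
Check: -4/5 + 8/5 + 1/5 = 1.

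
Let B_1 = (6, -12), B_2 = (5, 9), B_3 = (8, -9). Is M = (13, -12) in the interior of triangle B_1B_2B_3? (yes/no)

Barycentric coordinates of M: (-9/5, -7/15, 49/15).
The three coordinates are negative, negative, positive; a point is interior exactly when all three are positive.

no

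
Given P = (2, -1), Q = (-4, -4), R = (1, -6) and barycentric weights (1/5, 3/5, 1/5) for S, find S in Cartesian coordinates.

(-9/5, -19/5)

S = (1/5)·P + (3/5)·Q + (1/5)·R.
x-coordinate: (1/5)·2 + (3/5)·(-4) + (1/5)·1 = -9/5.
y-coordinate: (1/5)·(-1) + (3/5)·(-4) + (1/5)·(-6) = -19/5.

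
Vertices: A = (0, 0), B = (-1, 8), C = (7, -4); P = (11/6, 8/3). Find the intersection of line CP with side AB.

(-3/4, 6)

Barycentric coordinates of P with respect to ABC: (1/6, 1/2, 1/3).
On side AB the C-coordinate is zero; dropping P's C-weight 1/3 and renormalizing the remaining 1/6 : 1/2 gives weights 1/4, 3/4 on A, B.
Q = (1/4)·(0, 0) + (3/4)·(-1, 8) = (-3/4, 6).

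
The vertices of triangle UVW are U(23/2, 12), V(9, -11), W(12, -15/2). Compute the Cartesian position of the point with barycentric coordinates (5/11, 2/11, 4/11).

P = (5/11)·U + (2/11)·V + (4/11)·W.
x-coordinate: (5/11)·(23/2) + (2/11)·9 + (4/11)·12 = 247/22.
y-coordinate: (5/11)·12 + (2/11)·(-11) + (4/11)·(-15/2) = 8/11.

(247/22, 8/11)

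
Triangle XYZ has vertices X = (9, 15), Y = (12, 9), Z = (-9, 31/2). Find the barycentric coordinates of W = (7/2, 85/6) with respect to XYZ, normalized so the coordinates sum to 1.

(1/2, 1/6, 1/3)

Signed area of the reference triangle: [XYZ] = ½·(9·(9−(31/2)) + 12·(31/2−15) + (-9)·(15−9)) = ½·(-117/2 + 6 − 54) = -213/4.
[WYZ] = ½·((7/2)·(9−(31/2)) + 12·(31/2−(85/6)) + (-9)·(85/6−9)) = ½·(-91/4 + 16 − 93/2) = -213/8, so the X-coordinate is (-213/8)/(-213/4) = 1/2.
[XWZ] = ½·(9·(85/6−(31/2)) + (7/2)·(31/2−15) + (-9)·(15−(85/6))) = ½·(-12 + 7/4 − 15/2) = -71/8, so the Y-coordinate is 1/6.
[XYW] = ½·(9·(9−(85/6)) + 12·(85/6−15) + (7/2)·(15−9)) = ½·(-93/2 − 10 + 21) = -71/4, so the Z-coordinate is 1/3.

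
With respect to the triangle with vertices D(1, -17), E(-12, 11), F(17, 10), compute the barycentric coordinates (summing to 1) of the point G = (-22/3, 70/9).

(1/9, 7/9, 1/9)

Signed area of the reference triangle: [DEF] = ½·(1·(11−10) + (-12)·(10−(-17)) + 17·(-17−11)) = ½·(1 − 324 − 476) = -799/2.
[GEF] = ½·((-22/3)·(11−10) + (-12)·(10−(70/9)) + 17·(70/9−11)) = ½·(-22/3 − 80/3 − 493/9) = -799/18, so the D-coordinate is (-799/18)/(-799/2) = 1/9.
[DGF] = ½·(1·(70/9−10) + (-22/3)·(10−(-17)) + 17·(-17−(70/9))) = ½·(-20/9 − 198 − 3791/9) = -5593/18, so the E-coordinate is 7/9.
[DEG] = ½·(1·(11−(70/9)) + (-12)·(70/9−(-17)) + (-22/3)·(-17−11)) = ½·(29/9 − 892/3 + 616/3) = -799/18, so the F-coordinate is 1/9.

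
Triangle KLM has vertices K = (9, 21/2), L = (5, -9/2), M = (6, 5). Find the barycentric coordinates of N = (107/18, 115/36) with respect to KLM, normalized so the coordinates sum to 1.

Signed area of the reference triangle: [KLM] = ½·(9·(-9/2−5) + 5·(5−(21/2)) + 6·(21/2−(-9/2))) = ½·(-171/2 − 55/2 + 90) = -23/2.
[NLM] = ½·((107/18)·(-9/2−5) + 5·(5−(115/36)) + 6·(115/36−(-9/2))) = ½·(-2033/36 + 325/36 + 277/6) = -23/36, so the K-coordinate is (-23/36)/(-23/2) = 1/18.
[KNM] = ½·(9·(115/36−5) + (107/18)·(5−(21/2)) + 6·(21/2−(115/36))) = ½·(-65/4 − 1177/36 + 263/6) = -23/9, so the L-coordinate is 2/9.
[KLN] = ½·(9·(-9/2−(115/36)) + 5·(115/36−(21/2)) + (107/18)·(21/2−(-9/2))) = ½·(-277/4 − 1315/36 + 535/6) = -299/36, so the M-coordinate is 13/18.
Check: 1/18 + 2/9 + 13/18 = 1.

(1/18, 2/9, 13/18)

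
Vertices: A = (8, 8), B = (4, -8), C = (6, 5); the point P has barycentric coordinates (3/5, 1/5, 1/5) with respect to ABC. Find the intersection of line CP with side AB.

Line CP meets AB where the C-coordinate vanishes; zeroing P's C-weight and renormalizing leaves A, B-weights 3/5 : 1/5 → (3/4, 1/4).
So Q = (3/4)·A + (1/4)·B = (7, 4).

(7, 4)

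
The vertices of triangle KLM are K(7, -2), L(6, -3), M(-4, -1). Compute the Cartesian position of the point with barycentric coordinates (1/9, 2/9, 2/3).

N = (1/9)·K + (2/9)·L + (2/3)·M.
x-coordinate: (1/9)·7 + (2/9)·6 + (2/3)·(-4) = -5/9.
y-coordinate: (1/9)·(-2) + (2/9)·(-3) + (2/3)·(-1) = -14/9.

(-5/9, -14/9)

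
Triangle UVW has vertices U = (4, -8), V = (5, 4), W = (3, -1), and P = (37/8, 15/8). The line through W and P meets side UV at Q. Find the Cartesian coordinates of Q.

(34/7, 16/7)

Barycentric coordinates of P with respect to UVW: (1/8, 3/4, 1/8).
On side UV the W-coordinate is zero; dropping P's W-weight 1/8 and renormalizing the remaining 1/8 : 3/4 gives weights 1/7, 6/7 on U, V.
Q = (1/7)·(4, -8) + (6/7)·(5, 4) = (34/7, 16/7).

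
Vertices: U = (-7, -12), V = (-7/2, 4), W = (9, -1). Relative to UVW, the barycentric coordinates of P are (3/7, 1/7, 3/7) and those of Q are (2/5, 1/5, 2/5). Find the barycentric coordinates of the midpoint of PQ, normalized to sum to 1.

Since both coordinate triples sum to 1, the midpoint's barycentrics are the componentwise average.
(3/7+2/5)/2 = 29/70; similarly 6/35 and 29/70.

(29/70, 6/35, 29/70)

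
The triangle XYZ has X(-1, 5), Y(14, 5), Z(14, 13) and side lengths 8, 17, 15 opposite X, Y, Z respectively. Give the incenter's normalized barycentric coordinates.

The incenter has barycentric coordinates proportional to the opposite side lengths: (8 : 17 : 15).
Normalizing by 8+17+15 = 40 gives (1/5, 17/40, 3/8).

(1/5, 17/40, 3/8)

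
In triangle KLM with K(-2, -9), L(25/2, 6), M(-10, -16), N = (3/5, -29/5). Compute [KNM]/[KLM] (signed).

2/5

[KLM] = ½·((-2)·(6−(-16)) + (25/2)·(-16−(-9)) + (-10)·(-9−6)) = ½·(-44 − 175/2 + 150) = 37/4.
[KNM] = ½·((-2)·(-29/5−(-16)) + (3/5)·(-16−(-9)) + (-10)·(-9−(-29/5))) = ½·(-102/5 − 21/5 + 32) = 37/10, so the ratio is (37/10)/(37/4) = 2/5.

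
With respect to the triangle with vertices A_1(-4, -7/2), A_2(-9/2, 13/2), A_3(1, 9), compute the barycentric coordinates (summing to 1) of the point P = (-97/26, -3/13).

(9/13, 3/13, 1/13)

Signed area of the reference triangle: [A_1A_2A_3] = ½·((-4)·(13/2−9) + (-9/2)·(9−(-7/2)) + 1·(-7/2−(13/2))) = ½·(10 − 225/4 − 10) = -225/8.
[PA_2A_3] = ½·((-97/26)·(13/2−9) + (-9/2)·(9−(-3/13)) + 1·(-3/13−(13/2))) = ½·(485/52 − 540/13 − 175/26) = -2025/104, so the A_1-coordinate is (-2025/104)/(-225/8) = 9/13.
[A_1PA_3] = ½·((-4)·(-3/13−9) + (-97/26)·(9−(-7/2)) + 1·(-7/2−(-3/13))) = ½·(480/13 − 2425/52 − 85/26) = -675/104, so the A_2-coordinate is 3/13.
[A_1A_2P] = ½·((-4)·(13/2−(-3/13)) + (-9/2)·(-3/13−(-7/2)) + (-97/26)·(-7/2−(13/2))) = ½·(-350/13 − 765/52 + 485/13) = -225/104, so the A_3-coordinate is 1/13.
Check: 9/13 + 3/13 + 1/13 = 1.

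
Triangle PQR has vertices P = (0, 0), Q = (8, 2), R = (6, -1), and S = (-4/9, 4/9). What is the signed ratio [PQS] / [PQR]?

[PQR] = ½·(0·(2−(-1)) + 8·(-1−0) + 6·(0−2)) = ½·(0 − 8 − 12) = -10.
[PQS] = ½·(0·(2−(4/9)) + 8·(4/9−0) + (-4/9)·(0−2)) = ½·(0 + 32/9 + 8/9) = 20/9, so the ratio is (20/9)/(-10) = -2/9.

-2/9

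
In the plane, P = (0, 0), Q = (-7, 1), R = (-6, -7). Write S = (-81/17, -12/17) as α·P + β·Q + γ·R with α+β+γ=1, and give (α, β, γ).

(5/17, 9/17, 3/17)

Signed area of the reference triangle: [PQR] = ½·(0·(1−(-7)) + (-7)·(-7−0) + (-6)·(0−1)) = ½·(0 + 49 + 6) = 55/2.
[SQR] = ½·((-81/17)·(1−(-7)) + (-7)·(-7−(-12/17)) + (-6)·(-12/17−1)) = ½·(-648/17 + 749/17 + 174/17) = 275/34, so the P-coordinate is (275/34)/(55/2) = 5/17.
[PSR] = ½·(0·(-12/17−(-7)) + (-81/17)·(-7−0) + (-6)·(0−(-12/17))) = ½·(0 + 567/17 − 72/17) = 495/34, so the Q-coordinate is 9/17.
[PQS] = ½·(0·(1−(-12/17)) + (-7)·(-12/17−0) + (-81/17)·(0−1)) = ½·(0 + 84/17 + 81/17) = 165/34, so the R-coordinate is 3/17.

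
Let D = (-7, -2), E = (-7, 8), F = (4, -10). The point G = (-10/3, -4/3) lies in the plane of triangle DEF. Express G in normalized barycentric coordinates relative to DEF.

Signed area of the reference triangle: [DEF] = ½·((-7)·(8−(-10)) + (-7)·(-10−(-2)) + 4·(-2−8)) = ½·(-126 + 56 − 40) = -55.
[GEF] = ½·((-10/3)·(8−(-10)) + (-7)·(-10−(-4/3)) + 4·(-4/3−8)) = ½·(-60 + 182/3 − 112/3) = -55/3, so the D-coordinate is (-55/3)/(-55) = 1/3.
[DGF] = ½·((-7)·(-4/3−(-10)) + (-10/3)·(-10−(-2)) + 4·(-2−(-4/3))) = ½·(-182/3 + 80/3 − 8/3) = -55/3, so the E-coordinate is 1/3.
[DEG] = ½·((-7)·(8−(-4/3)) + (-7)·(-4/3−(-2)) + (-10/3)·(-2−8)) = ½·(-196/3 − 14/3 + 100/3) = -55/3, so the F-coordinate is 1/3.

(1/3, 1/3, 1/3)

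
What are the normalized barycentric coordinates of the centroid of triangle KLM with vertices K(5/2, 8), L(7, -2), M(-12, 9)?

(1/3, 1/3, 1/3)

The centroid is the average of the vertices, so each weight is 1/3.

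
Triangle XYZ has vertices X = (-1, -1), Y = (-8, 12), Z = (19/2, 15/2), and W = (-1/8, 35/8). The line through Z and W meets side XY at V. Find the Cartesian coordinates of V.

(-10/3, 10/3)

Barycentric coordinates of W with respect to XYZ: (1/2, 1/4, 1/4).
On side XY the Z-coordinate is zero; dropping W's Z-weight 1/4 and renormalizing the remaining 1/2 : 1/4 gives weights 2/3, 1/3 on X, Y.
V = (2/3)·(-1, -1) + (1/3)·(-8, 12) = (-10/3, 10/3).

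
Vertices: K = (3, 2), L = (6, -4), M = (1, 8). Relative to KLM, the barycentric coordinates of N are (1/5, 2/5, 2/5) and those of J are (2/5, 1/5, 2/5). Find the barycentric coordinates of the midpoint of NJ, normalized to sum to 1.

Since both coordinate triples sum to 1, the midpoint's barycentrics are the componentwise average.
(1/5+2/5)/2 = 3/10; similarly 3/10 and 2/5.

(3/10, 3/10, 2/5)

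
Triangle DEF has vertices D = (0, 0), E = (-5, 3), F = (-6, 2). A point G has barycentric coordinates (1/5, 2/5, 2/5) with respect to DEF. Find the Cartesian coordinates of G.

(-22/5, 2)

G = (1/5)·D + (2/5)·E + (2/5)·F.
x-coordinate: (1/5)·0 + (2/5)·(-5) + (2/5)·(-6) = -22/5.
y-coordinate: (1/5)·0 + (2/5)·3 + (2/5)·2 = 2.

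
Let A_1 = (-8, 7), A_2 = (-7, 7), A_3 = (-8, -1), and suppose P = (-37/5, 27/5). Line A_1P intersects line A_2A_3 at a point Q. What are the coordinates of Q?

(-29/4, 5)

Barycentric coordinates of P with respect to A_1A_2A_3: (1/5, 3/5, 1/5).
On side A_2A_3 the A_1-coordinate is zero; dropping P's A_1-weight 1/5 and renormalizing the remaining 3/5 : 1/5 gives weights 3/4, 1/4 on A_2, A_3.
Q = (3/4)·(-7, 7) + (1/4)·(-8, -1) = (-29/4, 5).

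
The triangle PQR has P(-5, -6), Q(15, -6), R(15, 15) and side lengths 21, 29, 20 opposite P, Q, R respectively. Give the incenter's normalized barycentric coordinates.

The incenter has barycentric coordinates proportional to the opposite side lengths: (21 : 29 : 20).
Normalizing by 21+29+20 = 70 gives (3/10, 29/70, 2/7).

(3/10, 29/70, 2/7)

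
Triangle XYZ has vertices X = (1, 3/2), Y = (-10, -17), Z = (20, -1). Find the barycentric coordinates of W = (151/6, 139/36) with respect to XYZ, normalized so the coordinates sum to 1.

(1/6, -5/18, 10/9)

Signed area of the reference triangle: [XYZ] = ½·(1·(-17−(-1)) + (-10)·(-1−(3/2)) + 20·(3/2−(-17))) = ½·(-16 + 25 + 370) = 379/2.
[WYZ] = ½·((151/6)·(-17−(-1)) + (-10)·(-1−(139/36)) + 20·(139/36−(-17))) = ½·(-1208/3 + 875/18 + 3755/9) = 379/12, so the X-coordinate is (379/12)/(379/2) = 1/6.
[XWZ] = ½·(1·(139/36−(-1)) + (151/6)·(-1−(3/2)) + 20·(3/2−(139/36))) = ½·(175/36 − 755/12 − 425/9) = -1895/36, so the Y-coordinate is -5/18.
[XYW] = ½·(1·(-17−(139/36)) + (-10)·(139/36−(3/2)) + (151/6)·(3/2−(-17))) = ½·(-751/36 − 425/18 + 5587/12) = 1895/9, so the Z-coordinate is 10/9.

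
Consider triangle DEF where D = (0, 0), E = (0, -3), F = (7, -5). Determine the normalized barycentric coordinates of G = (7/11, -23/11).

Signed area of the reference triangle: [DEF] = ½·(0·(-3−(-5)) + 0·(-5−0) + 7·(0−(-3))) = ½·(0 + 0 + 21) = 21/2.
[GEF] = ½·((7/11)·(-3−(-5)) + 0·(-5−(-23/11)) + 7·(-23/11−(-3))) = ½·(14/11 + 0 + 70/11) = 42/11, so the D-coordinate is (42/11)/(21/2) = 4/11.
[DGF] = ½·(0·(-23/11−(-5)) + (7/11)·(-5−0) + 7·(0−(-23/11))) = ½·(0 − 35/11 + 161/11) = 63/11, so the E-coordinate is 6/11.
[DEG] = ½·(0·(-3−(-23/11)) + 0·(-23/11−0) + (7/11)·(0−(-3))) = ½·(0 + 0 + 21/11) = 21/22, so the F-coordinate is 1/11.
Check: 4/11 + 6/11 + 1/11 = 1.

(4/11, 6/11, 1/11)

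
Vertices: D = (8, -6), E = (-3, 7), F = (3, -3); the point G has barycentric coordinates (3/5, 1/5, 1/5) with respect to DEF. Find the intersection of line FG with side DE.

(21/4, -11/4)

Line FG meets DE where the F-coordinate vanishes; zeroing G's F-weight and renormalizing leaves D, E-weights 3/5 : 1/5 → (3/4, 1/4).
So H = (3/4)·D + (1/4)·E = (21/4, -11/4).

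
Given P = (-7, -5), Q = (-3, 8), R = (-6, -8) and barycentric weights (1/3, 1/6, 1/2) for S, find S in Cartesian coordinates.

(-35/6, -13/3)

S = (1/3)·P + (1/6)·Q + (1/2)·R.
x-coordinate: (1/3)·(-7) + (1/6)·(-3) + (1/2)·(-6) = -35/6.
y-coordinate: (1/3)·(-5) + (1/6)·8 + (1/2)·(-8) = -13/3.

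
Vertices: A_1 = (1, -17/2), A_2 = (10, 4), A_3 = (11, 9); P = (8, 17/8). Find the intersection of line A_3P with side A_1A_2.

(7, -1/6)

Barycentric coordinates of P with respect to A_1A_2A_3: (1/4, 1/2, 1/4).
On side A_1A_2 the A_3-coordinate is zero; dropping P's A_3-weight 1/4 and renormalizing the remaining 1/4 : 1/2 gives weights 1/3, 2/3 on A_1, A_2.
Q = (1/3)·(1, -17/2) + (2/3)·(10, 4) = (7, -1/6).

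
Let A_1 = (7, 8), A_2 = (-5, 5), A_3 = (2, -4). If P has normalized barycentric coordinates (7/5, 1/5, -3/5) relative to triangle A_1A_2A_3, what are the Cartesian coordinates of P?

(38/5, 73/5)

P = (7/5)·A_1 + (1/5)·A_2 + (-3/5)·A_3.
x-coordinate: (7/5)·7 + (1/5)·(-5) + (-3/5)·2 = 38/5.
y-coordinate: (7/5)·8 + (1/5)·5 + (-3/5)·(-4) = 73/5.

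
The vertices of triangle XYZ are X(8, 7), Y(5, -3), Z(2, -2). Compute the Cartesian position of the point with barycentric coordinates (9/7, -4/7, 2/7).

(8, 71/7)

W = (9/7)·X + (-4/7)·Y + (2/7)·Z.
x-coordinate: (9/7)·8 + (-4/7)·5 + (2/7)·2 = 8.
y-coordinate: (9/7)·7 + (-4/7)·(-3) + (2/7)·(-2) = 71/7.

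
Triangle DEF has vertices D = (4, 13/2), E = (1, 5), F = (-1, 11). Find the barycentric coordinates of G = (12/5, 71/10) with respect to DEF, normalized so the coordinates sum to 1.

(3/5, 1/5, 1/5)

Signed area of the reference triangle: [DEF] = ½·(4·(5−11) + 1·(11−(13/2)) + (-1)·(13/2−5)) = ½·(-24 + 9/2 − 3/2) = -21/2.
[GEF] = ½·((12/5)·(5−11) + 1·(11−(71/10)) + (-1)·(71/10−5)) = ½·(-72/5 + 39/10 − 21/10) = -63/10, so the D-coordinate is (-63/10)/(-21/2) = 3/5.
[DGF] = ½·(4·(71/10−11) + (12/5)·(11−(13/2)) + (-1)·(13/2−(71/10))) = ½·(-78/5 + 54/5 + 3/5) = -21/10, so the E-coordinate is 1/5.
[DEG] = ½·(4·(5−(71/10)) + 1·(71/10−(13/2)) + (12/5)·(13/2−5)) = ½·(-42/5 + 3/5 + 18/5) = -21/10, so the F-coordinate is 1/5.
Check: 3/5 + 1/5 + 1/5 = 1.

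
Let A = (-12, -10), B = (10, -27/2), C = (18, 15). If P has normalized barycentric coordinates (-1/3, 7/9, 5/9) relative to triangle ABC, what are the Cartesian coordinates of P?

(196/9, 7/6)

P = (-1/3)·A + (7/9)·B + (5/9)·C.
x-coordinate: (-1/3)·(-12) + (7/9)·10 + (5/9)·18 = 196/9.
y-coordinate: (-1/3)·(-10) + (7/9)·(-27/2) + (5/9)·15 = 7/6.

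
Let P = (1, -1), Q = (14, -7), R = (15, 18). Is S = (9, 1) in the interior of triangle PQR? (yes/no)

Barycentric coordinates of S: (133/331, 124/331, 74/331).
The three coordinates are positive, positive, positive; a point is interior exactly when all three are positive.

yes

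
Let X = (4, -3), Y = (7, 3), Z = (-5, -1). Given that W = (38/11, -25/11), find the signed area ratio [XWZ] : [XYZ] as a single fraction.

1/11

[XYZ] = ½·(4·(3−(-1)) + 7·(-1−(-3)) + (-5)·(-3−3)) = ½·(16 + 14 + 30) = 30.
[XWZ] = ½·(4·(-25/11−(-1)) + (38/11)·(-1−(-3)) + (-5)·(-3−(-25/11))) = ½·(-56/11 + 76/11 + 40/11) = 30/11, so the ratio is (30/11)/30 = 1/11.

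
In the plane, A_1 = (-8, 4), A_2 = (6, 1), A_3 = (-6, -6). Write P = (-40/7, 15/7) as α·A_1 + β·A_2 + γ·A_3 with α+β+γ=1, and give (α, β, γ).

Signed area of the reference triangle: [A_1A_2A_3] = ½·((-8)·(1−(-6)) + 6·(-6−4) + (-6)·(4−1)) = ½·(-56 − 60 − 18) = -67.
[PA_2A_3] = ½·((-40/7)·(1−(-6)) + 6·(-6−(15/7)) + (-6)·(15/7−1)) = ½·(-40 − 342/7 − 48/7) = -335/7, so the A_1-coordinate is (-335/7)/(-67) = 5/7.
[A_1PA_3] = ½·((-8)·(15/7−(-6)) + (-40/7)·(-6−4) + (-6)·(4−(15/7))) = ½·(-456/7 + 400/7 − 78/7) = -67/7, so the A_2-coordinate is 1/7.
[A_1A_2P] = ½·((-8)·(1−(15/7)) + 6·(15/7−4) + (-40/7)·(4−1)) = ½·(64/7 − 78/7 − 120/7) = -67/7, so the A_3-coordinate is 1/7.

(5/7, 1/7, 1/7)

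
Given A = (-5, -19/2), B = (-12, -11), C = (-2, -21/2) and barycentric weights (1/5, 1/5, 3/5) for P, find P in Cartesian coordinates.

P = (1/5)·A + (1/5)·B + (3/5)·C.
x-coordinate: (1/5)·(-5) + (1/5)·(-12) + (3/5)·(-2) = -23/5.
y-coordinate: (1/5)·(-19/2) + (1/5)·(-11) + (3/5)·(-21/2) = -52/5.

(-23/5, -52/5)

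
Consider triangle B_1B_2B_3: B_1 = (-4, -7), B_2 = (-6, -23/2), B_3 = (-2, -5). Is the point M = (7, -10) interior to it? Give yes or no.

Barycentric coordinates of M: (-157/10, 28/5, 111/10).
The three coordinates are negative, positive, positive; a point is interior exactly when all three are positive.

no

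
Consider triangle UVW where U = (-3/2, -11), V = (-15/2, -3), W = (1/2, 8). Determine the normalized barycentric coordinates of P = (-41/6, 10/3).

(-1/3, 1, 1/3)

Signed area of the reference triangle: [UVW] = ½·((-3/2)·(-3−8) + (-15/2)·(8−(-11)) + (1/2)·(-11−(-3))) = ½·(33/2 − 285/2 − 4) = -65.
[PVW] = ½·((-41/6)·(-3−8) + (-15/2)·(8−(10/3)) + (1/2)·(10/3−(-3))) = ½·(451/6 − 35 + 19/6) = 65/3, so the U-coordinate is (65/3)/(-65) = -1/3.
[UPW] = ½·((-3/2)·(10/3−8) + (-41/6)·(8−(-11)) + (1/2)·(-11−(10/3))) = ½·(7 − 779/6 − 43/6) = -65, so the V-coordinate is 1.
[UVP] = ½·((-3/2)·(-3−(10/3)) + (-15/2)·(10/3−(-11)) + (-41/6)·(-11−(-3))) = ½·(19/2 − 215/2 + 164/3) = -65/3, so the W-coordinate is 1/3.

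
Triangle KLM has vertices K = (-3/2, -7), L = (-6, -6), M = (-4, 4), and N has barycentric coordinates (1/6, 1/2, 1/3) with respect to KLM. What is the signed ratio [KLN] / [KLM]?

1/3

The signed ratio [KLN]/[KLM] equals the barycentric coordinate of N at vertex M, which is 1/3.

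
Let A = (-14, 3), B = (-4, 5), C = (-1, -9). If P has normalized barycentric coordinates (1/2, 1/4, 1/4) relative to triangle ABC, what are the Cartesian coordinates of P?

P = (1/2)·A + (1/4)·B + (1/4)·C.
x-coordinate: (1/2)·(-14) + (1/4)·(-4) + (1/4)·(-1) = -33/4.
y-coordinate: (1/2)·3 + (1/4)·5 + (1/4)·(-9) = 1/2.

(-33/4, 1/2)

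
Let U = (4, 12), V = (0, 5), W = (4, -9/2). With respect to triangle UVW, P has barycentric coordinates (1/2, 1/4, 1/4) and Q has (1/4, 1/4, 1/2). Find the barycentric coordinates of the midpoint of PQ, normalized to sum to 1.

Since both coordinate triples sum to 1, the midpoint's barycentrics are the componentwise average.
(1/2+1/4)/2 = 3/8; similarly 1/4 and 3/8.

(3/8, 1/4, 3/8)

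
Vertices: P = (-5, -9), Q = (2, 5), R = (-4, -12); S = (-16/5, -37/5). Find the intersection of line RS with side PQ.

(-8/3, -13/3)

Barycentric coordinates of S with respect to PQR: (2/5, 1/5, 2/5).
On side PQ the R-coordinate is zero; dropping S's R-weight 2/5 and renormalizing the remaining 2/5 : 1/5 gives weights 2/3, 1/3 on P, Q.
T = (2/3)·(-5, -9) + (1/3)·(2, 5) = (-8/3, -13/3).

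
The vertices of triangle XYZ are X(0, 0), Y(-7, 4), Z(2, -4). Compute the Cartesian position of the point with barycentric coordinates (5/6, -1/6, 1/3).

(11/6, -2)

W = (5/6)·X + (-1/6)·Y + (1/3)·Z.
x-coordinate: (5/6)·0 + (-1/6)·(-7) + (1/3)·2 = 11/6.
y-coordinate: (5/6)·0 + (-1/6)·4 + (1/3)·(-4) = -2.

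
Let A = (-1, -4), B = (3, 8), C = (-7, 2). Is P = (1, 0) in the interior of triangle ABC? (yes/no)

Barycentric coordinates of P: (17/24, 3/8, -1/12).
The three coordinates are positive, positive, negative; a point is interior exactly when all three are positive.

no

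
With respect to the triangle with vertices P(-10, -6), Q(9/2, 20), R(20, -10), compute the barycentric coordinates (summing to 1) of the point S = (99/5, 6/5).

(-1/5, 2/5, 4/5)

Signed area of the reference triangle: [PQR] = ½·((-10)·(20−(-10)) + (9/2)·(-10−(-6)) + 20·(-6−20)) = ½·(-300 − 18 − 520) = -419.
[SQR] = ½·((99/5)·(20−(-10)) + (9/2)·(-10−(6/5)) + 20·(6/5−20)) = ½·(594 − 252/5 − 376) = 419/5, so the P-coordinate is (419/5)/(-419) = -1/5.
[PSR] = ½·((-10)·(6/5−(-10)) + (99/5)·(-10−(-6)) + 20·(-6−(6/5))) = ½·(-112 − 396/5 − 144) = -838/5, so the Q-coordinate is 2/5.
[PQS] = ½·((-10)·(20−(6/5)) + (9/2)·(6/5−(-6)) + (99/5)·(-6−20)) = ½·(-188 + 162/5 − 2574/5) = -1676/5, so the R-coordinate is 4/5.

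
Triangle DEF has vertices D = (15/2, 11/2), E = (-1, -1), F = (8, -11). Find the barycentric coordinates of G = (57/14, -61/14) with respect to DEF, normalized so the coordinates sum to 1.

(1/7, 3/7, 3/7)

Signed area of the reference triangle: [DEF] = ½·((15/2)·(-1−(-11)) + (-1)·(-11−(11/2)) + 8·(11/2−(-1))) = ½·(75 + 33/2 + 52) = 287/4.
[GEF] = ½·((57/14)·(-1−(-11)) + (-1)·(-11−(-61/14)) + 8·(-61/14−(-1))) = ½·(285/7 + 93/14 − 188/7) = 41/4, so the D-coordinate is (41/4)/(287/4) = 1/7.
[DGF] = ½·((15/2)·(-61/14−(-11)) + (57/14)·(-11−(11/2)) + 8·(11/2−(-61/14))) = ½·(1395/28 − 1881/28 + 552/7) = 123/4, so the E-coordinate is 3/7.
[DEG] = ½·((15/2)·(-1−(-61/14)) + (-1)·(-61/14−(11/2)) + (57/14)·(11/2−(-1))) = ½·(705/28 + 69/7 + 741/28) = 123/4, so the F-coordinate is 3/7.
Check: 1/7 + 3/7 + 3/7 = 1.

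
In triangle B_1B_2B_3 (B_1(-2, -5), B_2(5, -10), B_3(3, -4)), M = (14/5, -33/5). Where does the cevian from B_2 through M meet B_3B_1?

(4/3, -13/3)

Barycentric coordinates of M with respect to B_1B_2B_3: (1/5, 2/5, 2/5).
On side B_3B_1 the B_2-coordinate is zero; dropping M's B_2-weight 2/5 and renormalizing the remaining 2/5 : 1/5 gives weights 2/3, 1/3 on B_3, B_1.
N = (2/3)·(3, -4) + (1/3)·(-2, -5) = (4/3, -13/3).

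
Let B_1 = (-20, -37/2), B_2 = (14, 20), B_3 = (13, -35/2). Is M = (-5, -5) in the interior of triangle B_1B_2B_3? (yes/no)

yes

Barycentric coordinates of M: (1375/2473, 861/2473, 237/2473).
The three coordinates are positive, positive, positive; a point is interior exactly when all three are positive.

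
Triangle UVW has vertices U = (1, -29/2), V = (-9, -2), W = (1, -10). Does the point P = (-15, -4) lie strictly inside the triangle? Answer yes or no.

Barycentric coordinates of P: (68/45, 8/5, -19/9).
The three coordinates are positive, positive, negative; a point is interior exactly when all three are positive.

no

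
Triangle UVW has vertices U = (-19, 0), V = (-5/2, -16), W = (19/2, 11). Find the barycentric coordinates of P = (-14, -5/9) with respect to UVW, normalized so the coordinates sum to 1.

(7/9, 1/9, 1/9)

Signed area of the reference triangle: [UVW] = ½·((-19)·(-16−11) + (-5/2)·(11−0) + (19/2)·(0−(-16))) = ½·(513 − 55/2 + 152) = 1275/4.
[PVW] = ½·((-14)·(-16−11) + (-5/2)·(11−(-5/9)) + (19/2)·(-5/9−(-16))) = ½·(378 − 260/9 + 2641/18) = 2975/12, so the U-coordinate is (2975/12)/(1275/4) = 7/9.
[UPW] = ½·((-19)·(-5/9−11) + (-14)·(11−0) + (19/2)·(0−(-5/9))) = ½·(1976/9 − 154 + 95/18) = 425/12, so the V-coordinate is 1/9.
[UVP] = ½·((-19)·(-16−(-5/9)) + (-5/2)·(-5/9−0) + (-14)·(0−(-16))) = ½·(2641/9 + 25/18 − 224) = 425/12, so the W-coordinate is 1/9.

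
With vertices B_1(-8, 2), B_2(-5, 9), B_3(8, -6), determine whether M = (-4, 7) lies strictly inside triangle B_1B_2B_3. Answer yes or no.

Barycentric coordinates of M: (11/136, 14/17, 13/136).
The three coordinates are positive, positive, positive; a point is interior exactly when all three are positive.

yes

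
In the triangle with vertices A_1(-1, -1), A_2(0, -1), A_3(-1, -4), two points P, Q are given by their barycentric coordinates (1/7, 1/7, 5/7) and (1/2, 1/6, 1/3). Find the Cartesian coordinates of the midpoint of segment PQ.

(-71/84, -18/7)

Barycentric coordinates of the midpoint are the average: (9/28, 13/84, 11/21).
Converting: (9/28)·A_1 + (13/84)·A_2 + (11/21)·A_3 = (-71/84, -18/7).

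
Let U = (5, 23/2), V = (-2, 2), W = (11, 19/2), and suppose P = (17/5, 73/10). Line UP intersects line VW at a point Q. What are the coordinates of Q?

(7/3, 9/2)

Barycentric coordinates of P with respect to UVW: (2/5, 2/5, 1/5).
On side VW the U-coordinate is zero; dropping P's U-weight 2/5 and renormalizing the remaining 2/5 : 1/5 gives weights 2/3, 1/3 on V, W.
Q = (2/3)·(-2, 2) + (1/3)·(11, 19/2) = (7/3, 9/2).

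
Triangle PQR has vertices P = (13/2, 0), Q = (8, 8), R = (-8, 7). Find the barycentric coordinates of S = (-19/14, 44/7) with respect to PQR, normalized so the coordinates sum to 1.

(1/7, 2/7, 4/7)

Signed area of the reference triangle: [PQR] = ½·((13/2)·(8−7) + 8·(7−0) + (-8)·(0−8)) = ½·(13/2 + 56 + 64) = 253/4.
[SQR] = ½·((-19/14)·(8−7) + 8·(7−(44/7)) + (-8)·(44/7−8)) = ½·(-19/14 + 40/7 + 96/7) = 253/28, so the P-coordinate is (253/28)/(253/4) = 1/7.
[PSR] = ½·((13/2)·(44/7−7) + (-19/14)·(7−0) + (-8)·(0−(44/7))) = ½·(-65/14 − 19/2 + 352/7) = 253/14, so the Q-coordinate is 2/7.
[PQS] = ½·((13/2)·(8−(44/7)) + 8·(44/7−0) + (-19/14)·(0−8)) = ½·(78/7 + 352/7 + 76/7) = 253/7, so the R-coordinate is 4/7.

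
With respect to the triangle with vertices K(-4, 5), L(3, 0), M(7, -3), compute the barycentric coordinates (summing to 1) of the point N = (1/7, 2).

Signed area of the reference triangle: [KLM] = ½·((-4)·(0−(-3)) + 3·(-3−5) + 7·(5−0)) = ½·(-12 − 24 + 35) = -1/2.
[NLM] = ½·((1/7)·(0−(-3)) + 3·(-3−2) + 7·(2−0)) = ½·(3/7 − 15 + 14) = -2/7, so the K-coordinate is (-2/7)/(-1/2) = 4/7.
[KNM] = ½·((-4)·(2−(-3)) + (1/7)·(-3−5) + 7·(5−2)) = ½·(-20 − 8/7 + 21) = -1/14, so the L-coordinate is 1/7.
[KLN] = ½·((-4)·(0−2) + 3·(2−5) + (1/7)·(5−0)) = ½·(8 − 9 + 5/7) = -1/7, so the M-coordinate is 2/7.

(4/7, 1/7, 2/7)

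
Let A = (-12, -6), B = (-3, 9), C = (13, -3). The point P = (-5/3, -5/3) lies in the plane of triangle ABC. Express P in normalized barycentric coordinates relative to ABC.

(4/9, 2/9, 1/3)

Signed area of the reference triangle: [ABC] = ½·((-12)·(9−(-3)) + (-3)·(-3−(-6)) + 13·(-6−9)) = ½·(-144 − 9 − 195) = -174.
[PBC] = ½·((-5/3)·(9−(-3)) + (-3)·(-3−(-5/3)) + 13·(-5/3−9)) = ½·(-20 + 4 − 416/3) = -232/3, so the A-coordinate is (-232/3)/(-174) = 4/9.
[APC] = ½·((-12)·(-5/3−(-3)) + (-5/3)·(-3−(-6)) + 13·(-6−(-5/3))) = ½·(-16 − 5 − 169/3) = -116/3, so the B-coordinate is 2/9.
[ABP] = ½·((-12)·(9−(-5/3)) + (-3)·(-5/3−(-6)) + (-5/3)·(-6−9)) = ½·(-128 − 13 + 25) = -58, so the C-coordinate is 1/3.
Check: 4/9 + 2/9 + 1/3 = 1.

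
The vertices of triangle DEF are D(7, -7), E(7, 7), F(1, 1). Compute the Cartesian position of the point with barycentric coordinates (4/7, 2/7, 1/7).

G = (4/7)·D + (2/7)·E + (1/7)·F.
x-coordinate: (4/7)·7 + (2/7)·7 + (1/7)·1 = 43/7.
y-coordinate: (4/7)·(-7) + (2/7)·7 + (1/7)·1 = -13/7.

(43/7, -13/7)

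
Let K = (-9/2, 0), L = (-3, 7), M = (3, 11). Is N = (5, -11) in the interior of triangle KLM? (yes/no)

Barycentric coordinates of N: (35/9, -187/36, 83/36).
The three coordinates are positive, negative, positive; a point is interior exactly when all three are positive.

no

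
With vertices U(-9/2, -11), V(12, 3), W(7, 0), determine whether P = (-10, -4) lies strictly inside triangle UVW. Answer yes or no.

no

Barycentric coordinates of P: (-62/41, -282/41, 385/41).
The three coordinates are negative, negative, positive; a point is interior exactly when all three are positive.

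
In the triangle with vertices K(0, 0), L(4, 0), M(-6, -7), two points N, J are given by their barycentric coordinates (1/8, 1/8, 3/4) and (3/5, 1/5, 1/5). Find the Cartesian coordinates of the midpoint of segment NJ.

(-11/5, -133/40)

Barycentric coordinates of the midpoint are the average: (29/80, 13/80, 19/40).
Converting: (29/80)·K + (13/80)·L + (19/40)·M = (-11/5, -133/40).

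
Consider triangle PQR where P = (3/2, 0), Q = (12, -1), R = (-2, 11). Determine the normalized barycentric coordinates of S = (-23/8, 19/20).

Signed area of the reference triangle: [PQR] = ½·((3/2)·(-1−11) + 12·(11−0) + (-2)·(0−(-1))) = ½·(-18 + 132 − 2) = 56.
[SQR] = ½·((-23/8)·(-1−11) + 12·(11−(19/20)) + (-2)·(19/20−(-1))) = ½·(69/2 + 603/5 − 39/10) = 378/5, so the P-coordinate is (378/5)/56 = 27/20.
[PSR] = ½·((3/2)·(19/20−11) + (-23/8)·(11−0) + (-2)·(0−(19/20))) = ½·(-603/40 − 253/8 + 19/10) = -112/5, so the Q-coordinate is -2/5.
[PQS] = ½·((3/2)·(-1−(19/20)) + 12·(19/20−0) + (-23/8)·(0−(-1))) = ½·(-117/40 + 57/5 − 23/8) = 14/5, so the R-coordinate is 1/20.
Check: 27/20 − 2/5 + 1/20 = 1.

(27/20, -2/5, 1/20)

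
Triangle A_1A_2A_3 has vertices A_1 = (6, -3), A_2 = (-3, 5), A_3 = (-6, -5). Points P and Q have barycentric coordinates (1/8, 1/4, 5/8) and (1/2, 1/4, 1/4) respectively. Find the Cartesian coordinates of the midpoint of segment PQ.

Barycentric coordinates of the midpoint are the average: (5/16, 1/4, 7/16).
Converting: (5/16)·A_1 + (1/4)·A_2 + (7/16)·A_3 = (-3/2, -15/8).

(-3/2, -15/8)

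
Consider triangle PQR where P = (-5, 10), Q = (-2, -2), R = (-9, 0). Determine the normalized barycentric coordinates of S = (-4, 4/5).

Signed area of the reference triangle: [PQR] = ½·((-5)·(-2−0) + (-2)·(0−10) + (-9)·(10−(-2))) = ½·(10 + 20 − 108) = -39.
[SQR] = ½·((-4)·(-2−0) + (-2)·(0−(4/5)) + (-9)·(4/5−(-2))) = ½·(8 + 8/5 − 126/5) = -39/5, so the P-coordinate is (-39/5)/(-39) = 1/5.
[PSR] = ½·((-5)·(4/5−0) + (-4)·(0−10) + (-9)·(10−(4/5))) = ½·(-4 + 40 − 414/5) = -117/5, so the Q-coordinate is 3/5.
[PQS] = ½·((-5)·(-2−(4/5)) + (-2)·(4/5−10) + (-4)·(10−(-2))) = ½·(14 + 92/5 − 48) = -39/5, so the R-coordinate is 1/5.
Check: 1/5 + 3/5 + 1/5 = 1.

(1/5, 3/5, 1/5)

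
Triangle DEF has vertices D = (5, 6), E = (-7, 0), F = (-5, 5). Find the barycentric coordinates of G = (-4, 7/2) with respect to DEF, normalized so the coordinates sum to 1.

Signed area of the reference triangle: [DEF] = ½·(5·(0−5) + (-7)·(5−6) + (-5)·(6−0)) = ½·(-25 + 7 − 30) = -24.
[GEF] = ½·((-4)·(0−5) + (-7)·(5−(7/2)) + (-5)·(7/2−0)) = ½·(20 − 21/2 − 35/2) = -4, so the D-coordinate is (-4)/(-24) = 1/6.
[DGF] = ½·(5·(7/2−5) + (-4)·(5−6) + (-5)·(6−(7/2))) = ½·(-15/2 + 4 − 25/2) = -8, so the E-coordinate is 1/3.
[DEG] = ½·(5·(0−(7/2)) + (-7)·(7/2−6) + (-4)·(6−0)) = ½·(-35/2 + 35/2 − 24) = -12, so the F-coordinate is 1/2.
Check: 1/6 + 1/3 + 1/2 = 1.

(1/6, 1/3, 1/2)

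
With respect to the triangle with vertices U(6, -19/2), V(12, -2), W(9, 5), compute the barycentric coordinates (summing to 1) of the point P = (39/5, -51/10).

(3/5, 1/5, 1/5)

Signed area of the reference triangle: [UVW] = ½·(6·(-2−5) + 12·(5−(-19/2)) + 9·(-19/2−(-2))) = ½·(-42 + 174 − 135/2) = 129/4.
[PVW] = ½·((39/5)·(-2−5) + 12·(5−(-51/10)) + 9·(-51/10−(-2))) = ½·(-273/5 + 606/5 − 279/10) = 387/20, so the U-coordinate is (387/20)/(129/4) = 3/5.
[UPW] = ½·(6·(-51/10−5) + (39/5)·(5−(-19/2)) + 9·(-19/2−(-51/10))) = ½·(-303/5 + 1131/10 − 198/5) = 129/20, so the V-coordinate is 1/5.
[UVP] = ½·(6·(-2−(-51/10)) + 12·(-51/10−(-19/2)) + (39/5)·(-19/2−(-2))) = ½·(93/5 + 264/5 − 117/2) = 129/20, so the W-coordinate is 1/5.
Check: 3/5 + 1/5 + 1/5 = 1.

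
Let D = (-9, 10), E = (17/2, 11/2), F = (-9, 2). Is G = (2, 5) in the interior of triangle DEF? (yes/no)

Barycentric coordinates of G: (1/10, 22/35, 19/70).
The three coordinates are positive, positive, positive; a point is interior exactly when all three are positive.

yes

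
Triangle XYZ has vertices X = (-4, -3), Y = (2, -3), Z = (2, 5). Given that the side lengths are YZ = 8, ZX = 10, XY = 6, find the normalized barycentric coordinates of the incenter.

The incenter has barycentric coordinates proportional to the opposite side lengths: (8 : 10 : 6).
Normalizing by 8+10+6 = 24 gives (1/3, 5/12, 1/4).

(1/3, 5/12, 1/4)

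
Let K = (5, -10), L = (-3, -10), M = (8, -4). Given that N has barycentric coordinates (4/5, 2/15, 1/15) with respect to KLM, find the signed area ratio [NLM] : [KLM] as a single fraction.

4/5

The signed ratio [NLM]/[KLM] equals the barycentric coordinate of N at vertex K, which is 4/5.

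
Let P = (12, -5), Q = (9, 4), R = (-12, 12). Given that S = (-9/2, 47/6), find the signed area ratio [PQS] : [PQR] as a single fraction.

2/3

[PQR] = ½·(12·(4−12) + 9·(12−(-5)) + (-12)·(-5−4)) = ½·(-96 + 153 + 108) = 165/2.
[PQS] = ½·(12·(4−(47/6)) + 9·(47/6−(-5)) + (-9/2)·(-5−4)) = ½·(-46 + 231/2 + 81/2) = 55, so the ratio is 55/(165/2) = 2/3.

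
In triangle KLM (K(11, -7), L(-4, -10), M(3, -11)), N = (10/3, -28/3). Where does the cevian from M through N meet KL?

Barycentric coordinates of N with respect to KLM: (1/3, 1/3, 1/3).
On side KL the M-coordinate is zero; dropping N's M-weight 1/3 and renormalizing the remaining 1/3 : 1/3 gives weights 1/2, 1/2 on K, L.
J = (1/2)·(11, -7) + (1/2)·(-4, -10) = (7/2, -17/2).

(7/2, -17/2)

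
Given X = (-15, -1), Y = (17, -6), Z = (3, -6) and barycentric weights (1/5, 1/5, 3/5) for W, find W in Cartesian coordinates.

W = (1/5)·X + (1/5)·Y + (3/5)·Z.
x-coordinate: (1/5)·(-15) + (1/5)·17 + (3/5)·3 = 11/5.
y-coordinate: (1/5)·(-1) + (1/5)·(-6) + (3/5)·(-6) = -5.

(11/5, -5)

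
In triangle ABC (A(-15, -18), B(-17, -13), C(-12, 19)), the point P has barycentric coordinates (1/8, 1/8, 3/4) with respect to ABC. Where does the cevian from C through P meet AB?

(-16, -31/2)

Line CP meets AB where the C-coordinate vanishes; zeroing P's C-weight and renormalizing leaves A, B-weights 1/8 : 1/8 → (1/2, 1/2).
So Q = (1/2)·A + (1/2)·B = (-16, -31/2).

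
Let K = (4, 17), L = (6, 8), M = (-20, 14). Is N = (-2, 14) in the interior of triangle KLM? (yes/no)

yes

Barycentric coordinates of N: (18/37, 9/37, 10/37).
The three coordinates are positive, positive, positive; a point is interior exactly when all three are positive.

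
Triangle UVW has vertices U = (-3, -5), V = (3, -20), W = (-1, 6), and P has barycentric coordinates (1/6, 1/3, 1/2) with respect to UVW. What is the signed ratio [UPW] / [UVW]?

The signed ratio [UPW]/[UVW] equals the barycentric coordinate of P at vertex V, which is 1/3.

1/3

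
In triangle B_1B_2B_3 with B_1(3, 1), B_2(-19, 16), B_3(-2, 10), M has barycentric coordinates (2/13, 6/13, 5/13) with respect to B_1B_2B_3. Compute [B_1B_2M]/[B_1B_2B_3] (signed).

5/13

The signed ratio [B_1B_2M]/[B_1B_2B_3] equals the barycentric coordinate of M at vertex B_3, which is 5/13.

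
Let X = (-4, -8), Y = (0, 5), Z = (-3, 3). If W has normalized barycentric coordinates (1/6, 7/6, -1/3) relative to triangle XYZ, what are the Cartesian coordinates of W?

W = (1/6)·X + (7/6)·Y + (-1/3)·Z.
x-coordinate: (1/6)·(-4) + (7/6)·0 + (-1/3)·(-3) = 1/3.
y-coordinate: (1/6)·(-8) + (7/6)·5 + (-1/3)·3 = 7/2.

(1/3, 7/2)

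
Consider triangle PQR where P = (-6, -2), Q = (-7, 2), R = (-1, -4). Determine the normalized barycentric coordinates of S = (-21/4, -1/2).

Signed area of the reference triangle: [PQR] = ½·((-6)·(2−(-4)) + (-7)·(-4−(-2)) + (-1)·(-2−2)) = ½·(-36 + 14 + 4) = -9.
[SQR] = ½·((-21/4)·(2−(-4)) + (-7)·(-4−(-1/2)) + (-1)·(-1/2−2)) = ½·(-63/2 + 49/2 + 5/2) = -9/4, so the P-coordinate is (-9/4)/(-9) = 1/4.
[PSR] = ½·((-6)·(-1/2−(-4)) + (-21/4)·(-4−(-2)) + (-1)·(-2−(-1/2))) = ½·(-21 + 21/2 + 3/2) = -9/2, so the Q-coordinate is 1/2.
[PQS] = ½·((-6)·(2−(-1/2)) + (-7)·(-1/2−(-2)) + (-21/4)·(-2−2)) = ½·(-15 − 21/2 + 21) = -9/4, so the R-coordinate is 1/4.

(1/4, 1/2, 1/4)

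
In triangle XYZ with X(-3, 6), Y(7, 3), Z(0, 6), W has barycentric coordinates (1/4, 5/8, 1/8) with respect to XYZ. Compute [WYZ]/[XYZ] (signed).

The signed ratio [WYZ]/[XYZ] equals the barycentric coordinate of W at vertex X, which is 1/4.

1/4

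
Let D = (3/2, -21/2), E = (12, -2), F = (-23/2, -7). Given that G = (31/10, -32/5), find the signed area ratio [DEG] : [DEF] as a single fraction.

[DEF] = ½·((3/2)·(-2−(-7)) + 12·(-7−(-21/2)) + (-23/2)·(-21/2−(-2))) = ½·(15/2 + 42 + 391/4) = 589/8.
[DEG] = ½·((3/2)·(-2−(-32/5)) + 12·(-32/5−(-21/2)) + (31/10)·(-21/2−(-2))) = ½·(33/5 + 246/5 − 527/20) = 589/40, so the ratio is (589/40)/(589/8) = 1/5.

1/5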